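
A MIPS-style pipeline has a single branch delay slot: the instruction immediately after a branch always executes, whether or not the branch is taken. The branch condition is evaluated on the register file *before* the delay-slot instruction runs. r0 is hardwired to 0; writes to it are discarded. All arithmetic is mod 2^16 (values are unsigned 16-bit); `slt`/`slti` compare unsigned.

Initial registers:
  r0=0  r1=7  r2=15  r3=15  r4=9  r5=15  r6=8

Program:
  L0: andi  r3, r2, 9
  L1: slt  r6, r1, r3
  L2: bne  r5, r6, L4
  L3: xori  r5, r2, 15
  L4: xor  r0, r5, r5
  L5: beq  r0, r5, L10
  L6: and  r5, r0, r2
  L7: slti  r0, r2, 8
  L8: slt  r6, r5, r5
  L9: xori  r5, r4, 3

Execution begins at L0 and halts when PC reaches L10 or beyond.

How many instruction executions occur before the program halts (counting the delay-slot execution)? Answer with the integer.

7

[0] andi  r3, r2, 9  →  {r0:0, r1:7, r2:15, r3:9, r4:9, r5:15, r6:8}
[1] slt  r6, r1, r3  →  {r0:0, r1:7, r2:15, r3:9, r4:9, r5:15, r6:1}
[2] bne  r5, r6, L4  →  {r0:0, r1:7, r2:15, r3:9, r4:9, r5:15, r6:1}  ⟨branch taken⟩
[3] xori  r5, r2, 15  →  {r0:0, r1:7, r2:15, r3:9, r4:9, r5:0, r6:1}
[4] xor  r0, r5, r5  →  {r0:0, r1:7, r2:15, r3:9, r4:9, r5:0, r6:1}
[5] beq  r0, r5, L10  →  {r0:0, r1:7, r2:15, r3:9, r4:9, r5:0, r6:1}  ⟨branch taken⟩
[6] and  r5, r0, r2  →  {r0:0, r1:7, r2:15, r3:9, r4:9, r5:0, r6:1}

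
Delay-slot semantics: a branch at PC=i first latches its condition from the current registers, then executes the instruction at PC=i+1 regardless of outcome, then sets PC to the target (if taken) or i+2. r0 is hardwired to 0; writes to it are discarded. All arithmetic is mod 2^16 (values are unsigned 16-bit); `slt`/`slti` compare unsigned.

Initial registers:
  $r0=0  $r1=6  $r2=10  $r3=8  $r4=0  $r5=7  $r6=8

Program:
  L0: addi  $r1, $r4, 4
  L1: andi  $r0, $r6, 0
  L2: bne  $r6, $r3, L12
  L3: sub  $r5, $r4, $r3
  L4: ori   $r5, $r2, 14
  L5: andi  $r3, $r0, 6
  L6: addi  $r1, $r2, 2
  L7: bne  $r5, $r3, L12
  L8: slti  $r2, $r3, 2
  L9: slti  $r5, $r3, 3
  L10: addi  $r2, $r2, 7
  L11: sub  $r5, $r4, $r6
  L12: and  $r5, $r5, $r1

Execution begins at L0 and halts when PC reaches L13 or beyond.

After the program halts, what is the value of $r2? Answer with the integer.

1

#0 addi  $r1, $r4, 4 ; 0/4/10/8/0/7/8
#1 andi  $r0, $r6, 0 ; 0/4/10/8/0/7/8
#2 bne  $r6, $r3, L12 ; 0/4/10/8/0/7/8 ; →fallthru
#3 sub  $r5, $r4, $r3 ; 0/4/10/8/0/65528/8
#4 ori   $r5, $r2, 14 ; 0/4/10/8/0/14/8
#5 andi  $r3, $r0, 6 ; 0/4/10/0/0/14/8
#6 addi  $r1, $r2, 2 ; 0/12/10/0/0/14/8
#7 bne  $r5, $r3, L12 ; 0/12/10/0/0/14/8 ; →target
#8 slti  $r2, $r3, 2 ; 0/12/1/0/0/14/8
#12 and  $r5, $r5, $r1 ; 0/12/1/0/0/12/8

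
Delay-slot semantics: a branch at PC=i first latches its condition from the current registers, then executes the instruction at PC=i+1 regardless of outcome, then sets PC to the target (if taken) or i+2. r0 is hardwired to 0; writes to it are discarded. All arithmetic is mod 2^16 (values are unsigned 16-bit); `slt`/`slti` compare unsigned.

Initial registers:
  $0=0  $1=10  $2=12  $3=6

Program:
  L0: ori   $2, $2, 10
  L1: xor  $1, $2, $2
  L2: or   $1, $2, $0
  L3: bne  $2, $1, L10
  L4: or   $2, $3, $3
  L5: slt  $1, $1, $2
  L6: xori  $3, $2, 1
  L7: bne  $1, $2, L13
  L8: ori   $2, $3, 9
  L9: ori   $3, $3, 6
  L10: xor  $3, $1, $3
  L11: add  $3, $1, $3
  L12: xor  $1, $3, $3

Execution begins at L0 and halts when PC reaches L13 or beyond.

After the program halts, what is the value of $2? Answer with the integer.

[0] ori   $2, $2, 10  →  {$0:0, $1:10, $2:14, $3:6}
[1] xor  $1, $2, $2  →  {$0:0, $1:0, $2:14, $3:6}
[2] or   $1, $2, $0  →  {$0:0, $1:14, $2:14, $3:6}
[3] bne  $2, $1, L10  →  {$0:0, $1:14, $2:14, $3:6}  ⟨branch fallthrough⟩
[4] or   $2, $3, $3  →  {$0:0, $1:14, $2:6, $3:6}
[5] slt  $1, $1, $2  →  {$0:0, $1:0, $2:6, $3:6}
[6] xori  $3, $2, 1  →  {$0:0, $1:0, $2:6, $3:7}
[7] bne  $1, $2, L13  →  {$0:0, $1:0, $2:6, $3:7}  ⟨branch taken⟩
[8] ori   $2, $3, 9  →  {$0:0, $1:0, $2:15, $3:7}

15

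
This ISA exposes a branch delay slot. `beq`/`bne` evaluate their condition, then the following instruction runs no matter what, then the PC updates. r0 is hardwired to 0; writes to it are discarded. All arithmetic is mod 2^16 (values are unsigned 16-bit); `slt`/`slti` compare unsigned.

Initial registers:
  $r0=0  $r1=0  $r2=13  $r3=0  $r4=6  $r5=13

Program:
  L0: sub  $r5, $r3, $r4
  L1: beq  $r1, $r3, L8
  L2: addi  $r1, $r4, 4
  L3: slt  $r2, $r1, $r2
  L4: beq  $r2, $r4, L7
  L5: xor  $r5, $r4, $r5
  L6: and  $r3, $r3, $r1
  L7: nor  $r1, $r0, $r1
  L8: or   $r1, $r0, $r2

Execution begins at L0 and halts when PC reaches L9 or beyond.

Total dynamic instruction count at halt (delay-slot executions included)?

4

#0 sub  $r5, $r3, $r4 ; 0/0/13/0/6/65530
#1 beq  $r1, $r3, L8 ; 0/0/13/0/6/65530 ; →target
#2 addi  $r1, $r4, 4 ; 0/10/13/0/6/65530
#8 or   $r1, $r0, $r2 ; 0/13/13/0/6/65530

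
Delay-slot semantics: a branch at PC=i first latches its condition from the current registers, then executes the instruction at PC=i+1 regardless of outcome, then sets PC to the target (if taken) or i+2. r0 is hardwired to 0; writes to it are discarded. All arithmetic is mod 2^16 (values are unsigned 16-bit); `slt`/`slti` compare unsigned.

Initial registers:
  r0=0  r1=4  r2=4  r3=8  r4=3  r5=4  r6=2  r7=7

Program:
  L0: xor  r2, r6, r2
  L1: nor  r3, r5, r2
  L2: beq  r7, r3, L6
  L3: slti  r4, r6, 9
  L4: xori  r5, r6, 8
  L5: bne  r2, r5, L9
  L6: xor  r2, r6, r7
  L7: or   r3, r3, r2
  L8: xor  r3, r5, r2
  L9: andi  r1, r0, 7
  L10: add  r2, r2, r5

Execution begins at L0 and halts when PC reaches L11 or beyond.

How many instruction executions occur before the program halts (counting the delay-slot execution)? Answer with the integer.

9

#0 xor  r2, r6, r2 ; 0/4/6/8/3/4/2/7
#1 nor  r3, r5, r2 ; 0/4/6/65529/3/4/2/7
#2 beq  r7, r3, L6 ; 0/4/6/65529/3/4/2/7 ; →fallthru
#3 slti  r4, r6, 9 ; 0/4/6/65529/1/4/2/7
#4 xori  r5, r6, 8 ; 0/4/6/65529/1/10/2/7
#5 bne  r2, r5, L9 ; 0/4/6/65529/1/10/2/7 ; →target
#6 xor  r2, r6, r7 ; 0/4/5/65529/1/10/2/7
#9 andi  r1, r0, 7 ; 0/0/5/65529/1/10/2/7
#10 add  r2, r2, r5 ; 0/0/15/65529/1/10/2/7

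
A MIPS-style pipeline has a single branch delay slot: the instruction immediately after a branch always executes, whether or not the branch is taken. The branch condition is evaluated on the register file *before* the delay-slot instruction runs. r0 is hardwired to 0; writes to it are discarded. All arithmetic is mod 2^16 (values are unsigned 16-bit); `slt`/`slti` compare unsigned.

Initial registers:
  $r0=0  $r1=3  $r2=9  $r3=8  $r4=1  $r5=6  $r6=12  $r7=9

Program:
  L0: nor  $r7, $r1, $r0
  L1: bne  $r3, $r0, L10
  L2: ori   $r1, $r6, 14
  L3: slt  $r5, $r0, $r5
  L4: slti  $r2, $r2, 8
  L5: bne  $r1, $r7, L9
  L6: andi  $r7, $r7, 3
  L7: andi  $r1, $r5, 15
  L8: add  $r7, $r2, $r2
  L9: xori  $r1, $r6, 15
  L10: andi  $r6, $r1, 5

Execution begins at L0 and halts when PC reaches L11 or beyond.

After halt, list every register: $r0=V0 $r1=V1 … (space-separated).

$r0=0 $r1=14 $r2=9 $r3=8 $r4=1 $r5=6 $r6=4 $r7=65532

#0 nor  $r7, $r1, $r0 ; 0/3/9/8/1/6/12/65532
#1 bne  $r3, $r0, L10 ; 0/3/9/8/1/6/12/65532 ; →target
#2 ori   $r1, $r6, 14 ; 0/14/9/8/1/6/12/65532
#10 andi  $r6, $r1, 5 ; 0/14/9/8/1/6/4/65532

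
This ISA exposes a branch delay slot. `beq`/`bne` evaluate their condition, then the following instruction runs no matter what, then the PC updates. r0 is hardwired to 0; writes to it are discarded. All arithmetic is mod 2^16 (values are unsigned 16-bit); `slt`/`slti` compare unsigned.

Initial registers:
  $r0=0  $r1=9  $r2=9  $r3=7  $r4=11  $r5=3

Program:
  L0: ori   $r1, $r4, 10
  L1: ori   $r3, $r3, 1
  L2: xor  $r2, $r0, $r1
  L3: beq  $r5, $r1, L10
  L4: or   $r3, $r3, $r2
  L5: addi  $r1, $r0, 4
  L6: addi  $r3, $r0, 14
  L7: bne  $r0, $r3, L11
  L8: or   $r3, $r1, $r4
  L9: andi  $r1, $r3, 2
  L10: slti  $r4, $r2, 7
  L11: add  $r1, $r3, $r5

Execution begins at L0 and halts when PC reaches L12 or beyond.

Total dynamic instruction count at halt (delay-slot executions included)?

10

PC=0  ori   $r1, $r4, 10     | $r0=0 $r1=11 $r2=9 $r3=7 $r4=11 $r5=3
PC=1  ori   $r3, $r3, 1      | $r0=0 $r1=11 $r2=9 $r3=7 $r4=11 $r5=3
PC=2  xor  $r2, $r0, $r1     | $r0=0 $r1=11 $r2=11 $r3=7 $r4=11 $r5=3
PC=3  beq  $r5, $r1, L10     | $r0=0 $r1=11 $r2=11 $r3=7 $r4=11 $r5=3  [not taken]
PC=4  or   $r3, $r3, $r2     | $r0=0 $r1=11 $r2=11 $r3=15 $r4=11 $r5=3
PC=5  addi  $r1, $r0, 4      | $r0=0 $r1=4 $r2=11 $r3=15 $r4=11 $r5=3
PC=6  addi  $r3, $r0, 14     | $r0=0 $r1=4 $r2=11 $r3=14 $r4=11 $r5=3
PC=7  bne  $r0, $r3, L11     | $r0=0 $r1=4 $r2=11 $r3=14 $r4=11 $r5=3  [TAKEN]
PC=8  or   $r3, $r1, $r4     | $r0=0 $r1=4 $r2=11 $r3=15 $r4=11 $r5=3
PC=11 add  $r1, $r3, $r5     | $r0=0 $r1=18 $r2=11 $r3=15 $r4=11 $r5=3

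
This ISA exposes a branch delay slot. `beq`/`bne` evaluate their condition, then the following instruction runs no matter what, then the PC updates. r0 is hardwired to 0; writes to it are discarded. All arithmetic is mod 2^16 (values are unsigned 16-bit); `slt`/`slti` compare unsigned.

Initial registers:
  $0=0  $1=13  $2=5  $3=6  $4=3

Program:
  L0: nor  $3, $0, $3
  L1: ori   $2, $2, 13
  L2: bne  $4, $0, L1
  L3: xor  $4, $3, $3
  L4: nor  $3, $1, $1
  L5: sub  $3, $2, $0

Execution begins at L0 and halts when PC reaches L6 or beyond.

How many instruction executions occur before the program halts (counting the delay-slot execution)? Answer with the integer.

[0] nor  $3, $0, $3  →  {$0:0, $1:13, $2:5, $3:65529, $4:3}
[1] ori   $2, $2, 13  →  {$0:0, $1:13, $2:13, $3:65529, $4:3}
[2] bne  $4, $0, L1  →  {$0:0, $1:13, $2:13, $3:65529, $4:3}  ⟨branch taken⟩
[3] xor  $4, $3, $3  →  {$0:0, $1:13, $2:13, $3:65529, $4:0}
[1] ori   $2, $2, 13  →  {$0:0, $1:13, $2:13, $3:65529, $4:0}
[2] bne  $4, $0, L1  →  {$0:0, $1:13, $2:13, $3:65529, $4:0}  ⟨branch fallthrough⟩
[3] xor  $4, $3, $3  →  {$0:0, $1:13, $2:13, $3:65529, $4:0}
[4] nor  $3, $1, $1  →  {$0:0, $1:13, $2:13, $3:65522, $4:0}
[5] sub  $3, $2, $0  →  {$0:0, $1:13, $2:13, $3:13, $4:0}

9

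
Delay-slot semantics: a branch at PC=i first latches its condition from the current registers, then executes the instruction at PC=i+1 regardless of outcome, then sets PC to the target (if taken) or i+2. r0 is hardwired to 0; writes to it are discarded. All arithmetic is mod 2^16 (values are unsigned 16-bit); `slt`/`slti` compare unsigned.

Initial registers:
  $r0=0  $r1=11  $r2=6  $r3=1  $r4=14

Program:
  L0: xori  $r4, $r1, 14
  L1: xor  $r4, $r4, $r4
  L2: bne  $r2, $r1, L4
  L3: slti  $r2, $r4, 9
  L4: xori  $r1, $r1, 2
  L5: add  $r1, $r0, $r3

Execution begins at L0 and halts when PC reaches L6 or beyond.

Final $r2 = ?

1

PC=0  xori  $r4, $r1, 14     | $r0=0 $r1=11 $r2=6 $r3=1 $r4=5
PC=1  xor  $r4, $r4, $r4     | $r0=0 $r1=11 $r2=6 $r3=1 $r4=0
PC=2  bne  $r2, $r1, L4      | $r0=0 $r1=11 $r2=6 $r3=1 $r4=0  [TAKEN]
PC=3  slti  $r2, $r4, 9      | $r0=0 $r1=11 $r2=1 $r3=1 $r4=0
PC=4  xori  $r1, $r1, 2      | $r0=0 $r1=9 $r2=1 $r3=1 $r4=0
PC=5  add  $r1, $r0, $r3     | $r0=0 $r1=1 $r2=1 $r3=1 $r4=0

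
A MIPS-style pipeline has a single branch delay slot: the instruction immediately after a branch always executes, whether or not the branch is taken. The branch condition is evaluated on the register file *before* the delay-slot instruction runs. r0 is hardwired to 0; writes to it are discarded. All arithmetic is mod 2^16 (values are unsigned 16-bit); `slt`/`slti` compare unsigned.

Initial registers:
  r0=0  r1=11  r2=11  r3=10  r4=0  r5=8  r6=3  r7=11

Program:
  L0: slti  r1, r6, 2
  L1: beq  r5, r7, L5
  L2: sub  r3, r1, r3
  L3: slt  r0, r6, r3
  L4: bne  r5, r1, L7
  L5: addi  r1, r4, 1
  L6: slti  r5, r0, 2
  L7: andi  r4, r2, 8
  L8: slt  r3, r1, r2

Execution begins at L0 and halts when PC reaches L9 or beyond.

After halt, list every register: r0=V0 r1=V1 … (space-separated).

r0=0 r1=1 r2=11 r3=1 r4=8 r5=8 r6=3 r7=11

PC=0  slti  r1, r6, 2        | r0=0 r1=0 r2=11 r3=10 r4=0 r5=8 r6=3 r7=11
PC=1  beq  r5, r7, L5        | r0=0 r1=0 r2=11 r3=10 r4=0 r5=8 r6=3 r7=11  [not taken]
PC=2  sub  r3, r1, r3        | r0=0 r1=0 r2=11 r3=65526 r4=0 r5=8 r6=3 r7=11
PC=3  slt  r0, r6, r3        | r0=0 r1=0 r2=11 r3=65526 r4=0 r5=8 r6=3 r7=11
PC=4  bne  r5, r1, L7        | r0=0 r1=0 r2=11 r3=65526 r4=0 r5=8 r6=3 r7=11  [TAKEN]
PC=5  addi  r1, r4, 1        | r0=0 r1=1 r2=11 r3=65526 r4=0 r5=8 r6=3 r7=11
PC=7  andi  r4, r2, 8        | r0=0 r1=1 r2=11 r3=65526 r4=8 r5=8 r6=3 r7=11
PC=8  slt  r3, r1, r2        | r0=0 r1=1 r2=11 r3=1 r4=8 r5=8 r6=3 r7=11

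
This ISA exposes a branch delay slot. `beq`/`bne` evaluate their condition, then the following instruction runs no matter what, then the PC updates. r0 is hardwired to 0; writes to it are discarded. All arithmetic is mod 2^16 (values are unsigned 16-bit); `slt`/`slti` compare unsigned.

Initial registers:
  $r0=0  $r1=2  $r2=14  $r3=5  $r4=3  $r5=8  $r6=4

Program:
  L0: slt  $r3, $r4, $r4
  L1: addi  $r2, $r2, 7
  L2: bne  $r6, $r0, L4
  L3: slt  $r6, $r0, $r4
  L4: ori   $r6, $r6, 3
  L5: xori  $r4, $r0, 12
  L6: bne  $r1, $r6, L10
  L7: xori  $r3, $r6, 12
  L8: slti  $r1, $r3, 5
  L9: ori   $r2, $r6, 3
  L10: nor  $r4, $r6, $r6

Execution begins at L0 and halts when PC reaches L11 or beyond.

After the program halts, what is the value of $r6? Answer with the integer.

  step pc=0: slt  $r3, $r4, $r4  regs=(0,2,14,0,3,8,4)
  step pc=1: addi  $r2, $r2, 7  regs=(0,2,21,0,3,8,4)
  step pc=2: bne  $r6, $r0, L4  cond=T  regs=(0,2,21,0,3,8,4)
  step pc=3: slt  $r6, $r0, $r4  regs=(0,2,21,0,3,8,1)
  step pc=4: ori   $r6, $r6, 3  regs=(0,2,21,0,3,8,3)
  step pc=5: xori  $r4, $r0, 12  regs=(0,2,21,0,12,8,3)
  step pc=6: bne  $r1, $r6, L10  cond=T  regs=(0,2,21,0,12,8,3)
  step pc=7: xori  $r3, $r6, 12  regs=(0,2,21,15,12,8,3)
  step pc=10: nor  $r4, $r6, $r6  regs=(0,2,21,15,65532,8,3)

3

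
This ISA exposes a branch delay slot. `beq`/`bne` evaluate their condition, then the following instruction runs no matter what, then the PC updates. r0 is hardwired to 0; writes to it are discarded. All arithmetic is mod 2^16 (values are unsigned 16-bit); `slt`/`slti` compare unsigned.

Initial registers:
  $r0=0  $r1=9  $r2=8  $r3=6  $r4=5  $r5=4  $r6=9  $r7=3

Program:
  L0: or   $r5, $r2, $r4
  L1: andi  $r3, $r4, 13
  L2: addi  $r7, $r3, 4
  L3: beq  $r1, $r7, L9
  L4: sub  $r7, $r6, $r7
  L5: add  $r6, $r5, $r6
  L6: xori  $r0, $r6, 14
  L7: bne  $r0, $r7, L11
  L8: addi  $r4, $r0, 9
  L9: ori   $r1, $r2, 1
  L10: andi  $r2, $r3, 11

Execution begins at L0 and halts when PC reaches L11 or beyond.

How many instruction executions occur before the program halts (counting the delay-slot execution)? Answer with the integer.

7

[0] or   $r5, $r2, $r4  →  {$r0:0, $r1:9, $r2:8, $r3:6, $r4:5, $r5:13, $r6:9, $r7:3}
[1] andi  $r3, $r4, 13  →  {$r0:0, $r1:9, $r2:8, $r3:5, $r4:5, $r5:13, $r6:9, $r7:3}
[2] addi  $r7, $r3, 4  →  {$r0:0, $r1:9, $r2:8, $r3:5, $r4:5, $r5:13, $r6:9, $r7:9}
[3] beq  $r1, $r7, L9  →  {$r0:0, $r1:9, $r2:8, $r3:5, $r4:5, $r5:13, $r6:9, $r7:9}  ⟨branch taken⟩
[4] sub  $r7, $r6, $r7  →  {$r0:0, $r1:9, $r2:8, $r3:5, $r4:5, $r5:13, $r6:9, $r7:0}
[9] ori   $r1, $r2, 1  →  {$r0:0, $r1:9, $r2:8, $r3:5, $r4:5, $r5:13, $r6:9, $r7:0}
[10] andi  $r2, $r3, 11  →  {$r0:0, $r1:9, $r2:1, $r3:5, $r4:5, $r5:13, $r6:9, $r7:0}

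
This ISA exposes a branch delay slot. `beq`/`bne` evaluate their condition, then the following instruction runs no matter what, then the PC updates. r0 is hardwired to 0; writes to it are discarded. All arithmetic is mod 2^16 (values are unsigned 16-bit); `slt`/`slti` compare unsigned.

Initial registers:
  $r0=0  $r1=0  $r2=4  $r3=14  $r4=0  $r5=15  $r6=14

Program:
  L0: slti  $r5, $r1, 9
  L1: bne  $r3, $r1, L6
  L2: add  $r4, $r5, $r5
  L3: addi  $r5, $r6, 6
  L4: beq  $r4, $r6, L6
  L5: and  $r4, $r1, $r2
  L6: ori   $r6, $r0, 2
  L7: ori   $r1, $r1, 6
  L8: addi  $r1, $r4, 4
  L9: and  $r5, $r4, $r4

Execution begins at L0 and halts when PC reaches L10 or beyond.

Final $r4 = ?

PC=0  slti  $r5, $r1, 9      | $r0=0 $r1=0 $r2=4 $r3=14 $r4=0 $r5=1 $r6=14
PC=1  bne  $r3, $r1, L6      | $r0=0 $r1=0 $r2=4 $r3=14 $r4=0 $r5=1 $r6=14  [TAKEN]
PC=2  add  $r4, $r5, $r5     | $r0=0 $r1=0 $r2=4 $r3=14 $r4=2 $r5=1 $r6=14
PC=6  ori   $r6, $r0, 2      | $r0=0 $r1=0 $r2=4 $r3=14 $r4=2 $r5=1 $r6=2
PC=7  ori   $r1, $r1, 6      | $r0=0 $r1=6 $r2=4 $r3=14 $r4=2 $r5=1 $r6=2
PC=8  addi  $r1, $r4, 4      | $r0=0 $r1=6 $r2=4 $r3=14 $r4=2 $r5=1 $r6=2
PC=9  and  $r5, $r4, $r4     | $r0=0 $r1=6 $r2=4 $r3=14 $r4=2 $r5=2 $r6=2

2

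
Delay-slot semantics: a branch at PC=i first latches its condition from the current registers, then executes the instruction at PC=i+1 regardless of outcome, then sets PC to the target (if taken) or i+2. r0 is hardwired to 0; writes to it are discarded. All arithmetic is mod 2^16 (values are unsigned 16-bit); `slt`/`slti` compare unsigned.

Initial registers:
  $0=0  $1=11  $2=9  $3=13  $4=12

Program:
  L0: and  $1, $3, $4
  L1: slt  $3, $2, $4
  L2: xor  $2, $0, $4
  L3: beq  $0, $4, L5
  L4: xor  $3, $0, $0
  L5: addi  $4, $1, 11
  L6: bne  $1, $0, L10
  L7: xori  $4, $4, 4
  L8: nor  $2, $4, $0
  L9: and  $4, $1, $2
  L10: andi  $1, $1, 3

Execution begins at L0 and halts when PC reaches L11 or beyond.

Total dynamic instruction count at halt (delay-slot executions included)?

9

#0 and  $1, $3, $4 ; 0/12/9/13/12
#1 slt  $3, $2, $4 ; 0/12/9/1/12
#2 xor  $2, $0, $4 ; 0/12/12/1/12
#3 beq  $0, $4, L5 ; 0/12/12/1/12 ; →fallthru
#4 xor  $3, $0, $0 ; 0/12/12/0/12
#5 addi  $4, $1, 11 ; 0/12/12/0/23
#6 bne  $1, $0, L10 ; 0/12/12/0/23 ; →target
#7 xori  $4, $4, 4 ; 0/12/12/0/19
#10 andi  $1, $1, 3 ; 0/0/12/0/19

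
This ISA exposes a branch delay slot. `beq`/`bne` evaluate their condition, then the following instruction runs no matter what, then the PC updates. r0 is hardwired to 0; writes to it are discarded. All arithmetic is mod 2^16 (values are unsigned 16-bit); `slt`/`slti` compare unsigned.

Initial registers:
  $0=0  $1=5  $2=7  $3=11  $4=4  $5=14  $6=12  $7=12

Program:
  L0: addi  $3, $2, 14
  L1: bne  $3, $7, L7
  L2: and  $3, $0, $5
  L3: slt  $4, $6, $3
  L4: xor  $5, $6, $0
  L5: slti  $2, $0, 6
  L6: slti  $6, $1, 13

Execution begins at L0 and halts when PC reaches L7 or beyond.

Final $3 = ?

0

PC=0  addi  $3, $2, 14       | $0=0 $1=5 $2=7 $3=21 $4=4 $5=14 $6=12 $7=12
PC=1  bne  $3, $7, L7        | $0=0 $1=5 $2=7 $3=21 $4=4 $5=14 $6=12 $7=12  [TAKEN]
PC=2  and  $3, $0, $5        | $0=0 $1=5 $2=7 $3=0 $4=4 $5=14 $6=12 $7=12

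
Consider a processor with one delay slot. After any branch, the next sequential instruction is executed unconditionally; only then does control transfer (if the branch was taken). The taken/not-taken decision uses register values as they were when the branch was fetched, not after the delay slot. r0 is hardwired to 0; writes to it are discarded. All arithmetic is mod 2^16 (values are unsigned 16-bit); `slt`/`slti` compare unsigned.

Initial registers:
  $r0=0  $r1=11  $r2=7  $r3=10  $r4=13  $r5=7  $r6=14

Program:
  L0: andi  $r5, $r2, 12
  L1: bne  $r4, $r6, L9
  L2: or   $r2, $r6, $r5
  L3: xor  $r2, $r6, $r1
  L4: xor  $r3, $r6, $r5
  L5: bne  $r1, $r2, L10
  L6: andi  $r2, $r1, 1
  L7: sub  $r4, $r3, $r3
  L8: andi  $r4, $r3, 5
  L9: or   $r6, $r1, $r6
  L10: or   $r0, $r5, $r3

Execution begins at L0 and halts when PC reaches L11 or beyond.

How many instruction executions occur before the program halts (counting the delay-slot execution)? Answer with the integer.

  step pc=0: andi  $r5, $r2, 12  regs=(0,11,7,10,13,4,14)
  step pc=1: bne  $r4, $r6, L9  cond=T  regs=(0,11,7,10,13,4,14)
  step pc=2: or   $r2, $r6, $r5  regs=(0,11,14,10,13,4,14)
  step pc=9: or   $r6, $r1, $r6  regs=(0,11,14,10,13,4,15)
  step pc=10: or   $r0, $r5, $r3  regs=(0,11,14,10,13,4,15)

5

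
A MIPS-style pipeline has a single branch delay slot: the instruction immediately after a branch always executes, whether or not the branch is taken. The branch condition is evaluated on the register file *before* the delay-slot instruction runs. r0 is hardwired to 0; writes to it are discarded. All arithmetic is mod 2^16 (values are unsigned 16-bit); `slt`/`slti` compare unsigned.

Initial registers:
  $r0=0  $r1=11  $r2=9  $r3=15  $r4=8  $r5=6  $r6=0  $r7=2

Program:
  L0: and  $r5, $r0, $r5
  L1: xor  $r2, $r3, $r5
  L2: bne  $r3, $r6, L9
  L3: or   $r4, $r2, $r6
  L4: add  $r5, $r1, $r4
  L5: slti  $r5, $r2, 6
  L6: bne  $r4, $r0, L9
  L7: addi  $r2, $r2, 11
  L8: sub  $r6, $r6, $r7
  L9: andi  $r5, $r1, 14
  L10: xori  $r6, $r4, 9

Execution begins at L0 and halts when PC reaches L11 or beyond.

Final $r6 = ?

6

  step pc=0: and  $r5, $r0, $r5  regs=(0,11,9,15,8,0,0,2)
  step pc=1: xor  $r2, $r3, $r5  regs=(0,11,15,15,8,0,0,2)
  step pc=2: bne  $r3, $r6, L9  cond=T  regs=(0,11,15,15,8,0,0,2)
  step pc=3: or   $r4, $r2, $r6  regs=(0,11,15,15,15,0,0,2)
  step pc=9: andi  $r5, $r1, 14  regs=(0,11,15,15,15,10,0,2)
  step pc=10: xori  $r6, $r4, 9  regs=(0,11,15,15,15,10,6,2)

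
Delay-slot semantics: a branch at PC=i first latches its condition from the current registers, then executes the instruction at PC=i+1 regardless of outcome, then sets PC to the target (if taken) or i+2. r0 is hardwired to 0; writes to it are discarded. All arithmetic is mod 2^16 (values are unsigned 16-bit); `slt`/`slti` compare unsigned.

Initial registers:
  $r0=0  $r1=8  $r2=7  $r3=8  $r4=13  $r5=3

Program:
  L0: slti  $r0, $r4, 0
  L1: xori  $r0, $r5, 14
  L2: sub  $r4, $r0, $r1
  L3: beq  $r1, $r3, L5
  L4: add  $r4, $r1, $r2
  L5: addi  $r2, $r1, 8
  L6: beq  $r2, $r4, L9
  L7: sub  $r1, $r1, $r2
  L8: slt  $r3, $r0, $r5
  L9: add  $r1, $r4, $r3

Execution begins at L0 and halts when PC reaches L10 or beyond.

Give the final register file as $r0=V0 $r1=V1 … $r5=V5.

$r0=0 $r1=16 $r2=16 $r3=1 $r4=15 $r5=3

#0 slti  $r0, $r4, 0 ; 0/8/7/8/13/3
#1 xori  $r0, $r5, 14 ; 0/8/7/8/13/3
#2 sub  $r4, $r0, $r1 ; 0/8/7/8/65528/3
#3 beq  $r1, $r3, L5 ; 0/8/7/8/65528/3 ; →target
#4 add  $r4, $r1, $r2 ; 0/8/7/8/15/3
#5 addi  $r2, $r1, 8 ; 0/8/16/8/15/3
#6 beq  $r2, $r4, L9 ; 0/8/16/8/15/3 ; →fallthru
#7 sub  $r1, $r1, $r2 ; 0/65528/16/8/15/3
#8 slt  $r3, $r0, $r5 ; 0/65528/16/1/15/3
#9 add  $r1, $r4, $r3 ; 0/16/16/1/15/3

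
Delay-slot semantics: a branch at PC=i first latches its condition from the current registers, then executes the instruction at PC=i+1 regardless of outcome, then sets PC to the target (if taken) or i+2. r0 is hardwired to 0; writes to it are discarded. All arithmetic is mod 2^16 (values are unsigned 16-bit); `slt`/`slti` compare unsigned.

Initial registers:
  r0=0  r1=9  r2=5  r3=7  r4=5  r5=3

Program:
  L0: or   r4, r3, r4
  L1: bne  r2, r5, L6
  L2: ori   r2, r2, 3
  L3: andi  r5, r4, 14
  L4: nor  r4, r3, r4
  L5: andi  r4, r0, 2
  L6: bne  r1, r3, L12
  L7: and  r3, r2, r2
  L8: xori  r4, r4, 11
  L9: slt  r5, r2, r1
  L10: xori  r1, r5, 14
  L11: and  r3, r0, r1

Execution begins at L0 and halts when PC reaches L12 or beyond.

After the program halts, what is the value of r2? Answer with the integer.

7

PC=0  or   r4, r3, r4        | r0=0 r1=9 r2=5 r3=7 r4=7 r5=3
PC=1  bne  r2, r5, L6        | r0=0 r1=9 r2=5 r3=7 r4=7 r5=3  [TAKEN]
PC=2  ori   r2, r2, 3        | r0=0 r1=9 r2=7 r3=7 r4=7 r5=3
PC=6  bne  r1, r3, L12       | r0=0 r1=9 r2=7 r3=7 r4=7 r5=3  [TAKEN]
PC=7  and  r3, r2, r2        | r0=0 r1=9 r2=7 r3=7 r4=7 r5=3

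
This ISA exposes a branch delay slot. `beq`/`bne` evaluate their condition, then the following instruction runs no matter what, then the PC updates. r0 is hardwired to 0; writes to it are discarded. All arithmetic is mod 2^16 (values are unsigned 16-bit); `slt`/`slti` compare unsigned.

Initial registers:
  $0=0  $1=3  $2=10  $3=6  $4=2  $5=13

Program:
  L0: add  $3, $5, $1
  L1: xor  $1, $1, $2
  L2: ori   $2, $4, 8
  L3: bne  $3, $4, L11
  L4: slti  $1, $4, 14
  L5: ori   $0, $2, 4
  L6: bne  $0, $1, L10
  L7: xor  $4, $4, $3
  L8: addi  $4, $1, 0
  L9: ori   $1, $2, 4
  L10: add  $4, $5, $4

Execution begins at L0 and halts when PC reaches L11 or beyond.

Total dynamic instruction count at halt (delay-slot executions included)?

5

[0] add  $3, $5, $1  →  {$0:0, $1:3, $2:10, $3:16, $4:2, $5:13}
[1] xor  $1, $1, $2  →  {$0:0, $1:9, $2:10, $3:16, $4:2, $5:13}
[2] ori   $2, $4, 8  →  {$0:0, $1:9, $2:10, $3:16, $4:2, $5:13}
[3] bne  $3, $4, L11  →  {$0:0, $1:9, $2:10, $3:16, $4:2, $5:13}  ⟨branch taken⟩
[4] slti  $1, $4, 14  →  {$0:0, $1:1, $2:10, $3:16, $4:2, $5:13}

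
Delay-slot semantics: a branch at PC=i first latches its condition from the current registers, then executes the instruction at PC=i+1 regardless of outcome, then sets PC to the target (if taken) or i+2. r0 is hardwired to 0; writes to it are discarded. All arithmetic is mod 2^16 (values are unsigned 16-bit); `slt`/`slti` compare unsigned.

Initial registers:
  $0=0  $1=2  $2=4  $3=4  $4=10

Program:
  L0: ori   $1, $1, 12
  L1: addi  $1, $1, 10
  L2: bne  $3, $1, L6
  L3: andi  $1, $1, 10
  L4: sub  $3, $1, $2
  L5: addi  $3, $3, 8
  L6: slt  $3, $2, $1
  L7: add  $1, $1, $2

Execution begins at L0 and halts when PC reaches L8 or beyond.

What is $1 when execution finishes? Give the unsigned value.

[0] ori   $1, $1, 12  →  {$0:0, $1:14, $2:4, $3:4, $4:10}
[1] addi  $1, $1, 10  →  {$0:0, $1:24, $2:4, $3:4, $4:10}
[2] bne  $3, $1, L6  →  {$0:0, $1:24, $2:4, $3:4, $4:10}  ⟨branch taken⟩
[3] andi  $1, $1, 10  →  {$0:0, $1:8, $2:4, $3:4, $4:10}
[6] slt  $3, $2, $1  →  {$0:0, $1:8, $2:4, $3:1, $4:10}
[7] add  $1, $1, $2  →  {$0:0, $1:12, $2:4, $3:1, $4:10}

12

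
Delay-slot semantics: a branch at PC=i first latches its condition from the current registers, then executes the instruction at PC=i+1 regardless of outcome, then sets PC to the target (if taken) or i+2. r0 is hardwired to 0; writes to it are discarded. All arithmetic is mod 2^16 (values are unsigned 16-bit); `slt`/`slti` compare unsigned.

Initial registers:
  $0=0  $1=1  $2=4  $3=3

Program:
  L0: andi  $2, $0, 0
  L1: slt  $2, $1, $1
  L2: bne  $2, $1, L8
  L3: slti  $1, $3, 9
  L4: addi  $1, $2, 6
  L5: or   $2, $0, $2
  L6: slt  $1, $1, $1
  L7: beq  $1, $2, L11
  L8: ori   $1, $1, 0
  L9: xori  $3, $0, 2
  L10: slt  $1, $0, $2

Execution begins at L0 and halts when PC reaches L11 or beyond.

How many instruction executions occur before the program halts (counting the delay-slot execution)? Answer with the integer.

#0 andi  $2, $0, 0 ; 0/1/0/3
#1 slt  $2, $1, $1 ; 0/1/0/3
#2 bne  $2, $1, L8 ; 0/1/0/3 ; →target
#3 slti  $1, $3, 9 ; 0/1/0/3
#8 ori   $1, $1, 0 ; 0/1/0/3
#9 xori  $3, $0, 2 ; 0/1/0/2
#10 slt  $1, $0, $2 ; 0/0/0/2

7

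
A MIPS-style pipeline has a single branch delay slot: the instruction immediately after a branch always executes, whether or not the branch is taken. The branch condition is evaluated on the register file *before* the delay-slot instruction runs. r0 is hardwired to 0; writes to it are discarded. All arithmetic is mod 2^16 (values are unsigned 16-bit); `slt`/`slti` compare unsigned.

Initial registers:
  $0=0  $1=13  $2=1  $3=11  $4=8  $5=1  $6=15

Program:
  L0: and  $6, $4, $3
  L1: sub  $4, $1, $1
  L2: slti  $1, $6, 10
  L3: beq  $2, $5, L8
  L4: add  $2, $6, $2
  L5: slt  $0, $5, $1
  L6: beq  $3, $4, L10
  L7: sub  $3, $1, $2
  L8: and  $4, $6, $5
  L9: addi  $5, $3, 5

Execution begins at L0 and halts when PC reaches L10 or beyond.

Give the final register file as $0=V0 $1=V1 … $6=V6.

PC=0  and  $6, $4, $3        | $0=0 $1=13 $2=1 $3=11 $4=8 $5=1 $6=8
PC=1  sub  $4, $1, $1        | $0=0 $1=13 $2=1 $3=11 $4=0 $5=1 $6=8
PC=2  slti  $1, $6, 10       | $0=0 $1=1 $2=1 $3=11 $4=0 $5=1 $6=8
PC=3  beq  $2, $5, L8        | $0=0 $1=1 $2=1 $3=11 $4=0 $5=1 $6=8  [TAKEN]
PC=4  add  $2, $6, $2        | $0=0 $1=1 $2=9 $3=11 $4=0 $5=1 $6=8
PC=8  and  $4, $6, $5        | $0=0 $1=1 $2=9 $3=11 $4=0 $5=1 $6=8
PC=9  addi  $5, $3, 5        | $0=0 $1=1 $2=9 $3=11 $4=0 $5=16 $6=8

$0=0 $1=1 $2=9 $3=11 $4=0 $5=16 $6=8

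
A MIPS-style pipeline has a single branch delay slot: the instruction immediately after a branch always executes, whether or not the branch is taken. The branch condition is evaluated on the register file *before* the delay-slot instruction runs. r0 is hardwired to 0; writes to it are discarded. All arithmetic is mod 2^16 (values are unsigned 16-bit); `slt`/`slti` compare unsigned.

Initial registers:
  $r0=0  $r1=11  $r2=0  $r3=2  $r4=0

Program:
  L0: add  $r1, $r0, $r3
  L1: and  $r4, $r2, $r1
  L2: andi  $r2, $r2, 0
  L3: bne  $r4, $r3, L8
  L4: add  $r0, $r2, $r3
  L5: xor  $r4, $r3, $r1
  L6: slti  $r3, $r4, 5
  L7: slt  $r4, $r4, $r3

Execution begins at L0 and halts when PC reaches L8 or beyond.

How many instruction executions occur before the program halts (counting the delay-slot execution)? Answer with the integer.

[0] add  $r1, $r0, $r3  →  {$r0:0, $r1:2, $r2:0, $r3:2, $r4:0}
[1] and  $r4, $r2, $r1  →  {$r0:0, $r1:2, $r2:0, $r3:2, $r4:0}
[2] andi  $r2, $r2, 0  →  {$r0:0, $r1:2, $r2:0, $r3:2, $r4:0}
[3] bne  $r4, $r3, L8  →  {$r0:0, $r1:2, $r2:0, $r3:2, $r4:0}  ⟨branch taken⟩
[4] add  $r0, $r2, $r3  →  {$r0:0, $r1:2, $r2:0, $r3:2, $r4:0}

5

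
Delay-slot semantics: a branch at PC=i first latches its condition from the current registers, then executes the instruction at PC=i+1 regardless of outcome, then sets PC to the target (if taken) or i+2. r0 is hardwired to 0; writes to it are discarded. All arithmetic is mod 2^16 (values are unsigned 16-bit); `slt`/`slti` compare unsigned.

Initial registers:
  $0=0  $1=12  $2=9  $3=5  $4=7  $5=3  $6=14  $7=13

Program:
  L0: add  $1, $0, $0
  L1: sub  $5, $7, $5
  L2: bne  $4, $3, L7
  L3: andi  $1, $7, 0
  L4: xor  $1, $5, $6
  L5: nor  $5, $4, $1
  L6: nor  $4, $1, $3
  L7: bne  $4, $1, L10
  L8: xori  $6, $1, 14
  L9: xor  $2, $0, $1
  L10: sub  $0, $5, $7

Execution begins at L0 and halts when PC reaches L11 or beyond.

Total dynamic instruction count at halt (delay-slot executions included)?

7

#0 add  $1, $0, $0 ; 0/0/9/5/7/3/14/13
#1 sub  $5, $7, $5 ; 0/0/9/5/7/10/14/13
#2 bne  $4, $3, L7 ; 0/0/9/5/7/10/14/13 ; →target
#3 andi  $1, $7, 0 ; 0/0/9/5/7/10/14/13
#7 bne  $4, $1, L10 ; 0/0/9/5/7/10/14/13 ; →target
#8 xori  $6, $1, 14 ; 0/0/9/5/7/10/14/13
#10 sub  $0, $5, $7 ; 0/0/9/5/7/10/14/13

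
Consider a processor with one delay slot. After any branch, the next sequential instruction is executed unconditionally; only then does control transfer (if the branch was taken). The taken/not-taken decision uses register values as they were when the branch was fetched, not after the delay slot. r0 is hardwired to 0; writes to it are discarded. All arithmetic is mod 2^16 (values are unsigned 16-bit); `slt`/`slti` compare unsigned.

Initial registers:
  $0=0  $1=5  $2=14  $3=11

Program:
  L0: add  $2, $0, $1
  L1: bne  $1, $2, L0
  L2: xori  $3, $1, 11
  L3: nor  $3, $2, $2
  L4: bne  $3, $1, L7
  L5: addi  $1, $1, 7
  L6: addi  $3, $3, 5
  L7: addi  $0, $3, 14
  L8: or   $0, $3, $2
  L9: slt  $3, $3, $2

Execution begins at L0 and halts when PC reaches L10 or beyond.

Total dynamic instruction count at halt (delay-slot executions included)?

9

  step pc=0: add  $2, $0, $1  regs=(0,5,5,11)
  step pc=1: bne  $1, $2, L0  cond=F  regs=(0,5,5,11)
  step pc=2: xori  $3, $1, 11  regs=(0,5,5,14)
  step pc=3: nor  $3, $2, $2  regs=(0,5,5,65530)
  step pc=4: bne  $3, $1, L7  cond=T  regs=(0,5,5,65530)
  step pc=5: addi  $1, $1, 7  regs=(0,12,5,65530)
  step pc=7: addi  $0, $3, 14  regs=(0,12,5,65530)
  step pc=8: or   $0, $3, $2  regs=(0,12,5,65530)
  step pc=9: slt  $3, $3, $2  regs=(0,12,5,0)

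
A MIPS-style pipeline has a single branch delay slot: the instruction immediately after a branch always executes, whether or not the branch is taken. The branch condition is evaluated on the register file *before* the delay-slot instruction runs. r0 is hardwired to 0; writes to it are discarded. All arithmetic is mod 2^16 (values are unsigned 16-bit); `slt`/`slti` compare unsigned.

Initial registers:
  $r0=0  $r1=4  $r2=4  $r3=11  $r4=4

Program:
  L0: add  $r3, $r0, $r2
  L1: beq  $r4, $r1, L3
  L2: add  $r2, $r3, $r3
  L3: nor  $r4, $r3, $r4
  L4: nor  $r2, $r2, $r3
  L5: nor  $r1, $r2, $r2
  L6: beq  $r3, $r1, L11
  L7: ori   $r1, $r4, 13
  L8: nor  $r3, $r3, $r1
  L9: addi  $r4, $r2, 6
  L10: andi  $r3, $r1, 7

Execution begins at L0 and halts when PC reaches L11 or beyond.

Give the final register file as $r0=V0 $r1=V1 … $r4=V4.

$r0=0 $r1=65535 $r2=65523 $r3=7 $r4=65529

#0 add  $r3, $r0, $r2 ; 0/4/4/4/4
#1 beq  $r4, $r1, L3 ; 0/4/4/4/4 ; →target
#2 add  $r2, $r3, $r3 ; 0/4/8/4/4
#3 nor  $r4, $r3, $r4 ; 0/4/8/4/65531
#4 nor  $r2, $r2, $r3 ; 0/4/65523/4/65531
#5 nor  $r1, $r2, $r2 ; 0/12/65523/4/65531
#6 beq  $r3, $r1, L11 ; 0/12/65523/4/65531 ; →fallthru
#7 ori   $r1, $r4, 13 ; 0/65535/65523/4/65531
#8 nor  $r3, $r3, $r1 ; 0/65535/65523/0/65531
#9 addi  $r4, $r2, 6 ; 0/65535/65523/0/65529
#10 andi  $r3, $r1, 7 ; 0/65535/65523/7/65529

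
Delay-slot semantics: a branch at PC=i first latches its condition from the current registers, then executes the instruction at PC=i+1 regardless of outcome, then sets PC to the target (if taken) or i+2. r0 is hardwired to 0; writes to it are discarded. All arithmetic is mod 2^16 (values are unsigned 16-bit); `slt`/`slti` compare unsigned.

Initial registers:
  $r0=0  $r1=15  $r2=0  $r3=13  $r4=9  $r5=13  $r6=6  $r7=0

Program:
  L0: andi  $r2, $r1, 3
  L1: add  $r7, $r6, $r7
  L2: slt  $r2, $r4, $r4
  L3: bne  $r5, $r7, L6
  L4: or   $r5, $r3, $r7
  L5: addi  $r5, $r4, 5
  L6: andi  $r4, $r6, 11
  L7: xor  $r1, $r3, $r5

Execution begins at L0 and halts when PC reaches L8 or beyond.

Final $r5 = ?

15

PC=0  andi  $r2, $r1, 3      | $r0=0 $r1=15 $r2=3 $r3=13 $r4=9 $r5=13 $r6=6 $r7=0
PC=1  add  $r7, $r6, $r7     | $r0=0 $r1=15 $r2=3 $r3=13 $r4=9 $r5=13 $r6=6 $r7=6
PC=2  slt  $r2, $r4, $r4     | $r0=0 $r1=15 $r2=0 $r3=13 $r4=9 $r5=13 $r6=6 $r7=6
PC=3  bne  $r5, $r7, L6      | $r0=0 $r1=15 $r2=0 $r3=13 $r4=9 $r5=13 $r6=6 $r7=6  [TAKEN]
PC=4  or   $r5, $r3, $r7     | $r0=0 $r1=15 $r2=0 $r3=13 $r4=9 $r5=15 $r6=6 $r7=6
PC=6  andi  $r4, $r6, 11     | $r0=0 $r1=15 $r2=0 $r3=13 $r4=2 $r5=15 $r6=6 $r7=6
PC=7  xor  $r1, $r3, $r5     | $r0=0 $r1=2 $r2=0 $r3=13 $r4=2 $r5=15 $r6=6 $r7=6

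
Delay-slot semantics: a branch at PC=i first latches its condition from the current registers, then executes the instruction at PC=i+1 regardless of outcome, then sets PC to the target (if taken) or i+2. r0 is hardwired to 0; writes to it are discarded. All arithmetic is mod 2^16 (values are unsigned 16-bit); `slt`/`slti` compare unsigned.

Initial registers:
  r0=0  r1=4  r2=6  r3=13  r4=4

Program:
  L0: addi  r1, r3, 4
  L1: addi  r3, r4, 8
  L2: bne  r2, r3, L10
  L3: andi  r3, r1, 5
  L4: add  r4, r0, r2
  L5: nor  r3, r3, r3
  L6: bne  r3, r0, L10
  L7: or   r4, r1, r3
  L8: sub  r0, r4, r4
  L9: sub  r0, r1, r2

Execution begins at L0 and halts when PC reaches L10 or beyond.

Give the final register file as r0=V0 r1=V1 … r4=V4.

  step pc=0: addi  r1, r3, 4  regs=(0,17,6,13,4)
  step pc=1: addi  r3, r4, 8  regs=(0,17,6,12,4)
  step pc=2: bne  r2, r3, L10  cond=T  regs=(0,17,6,12,4)
  step pc=3: andi  r3, r1, 5  regs=(0,17,6,1,4)

r0=0 r1=17 r2=6 r3=1 r4=4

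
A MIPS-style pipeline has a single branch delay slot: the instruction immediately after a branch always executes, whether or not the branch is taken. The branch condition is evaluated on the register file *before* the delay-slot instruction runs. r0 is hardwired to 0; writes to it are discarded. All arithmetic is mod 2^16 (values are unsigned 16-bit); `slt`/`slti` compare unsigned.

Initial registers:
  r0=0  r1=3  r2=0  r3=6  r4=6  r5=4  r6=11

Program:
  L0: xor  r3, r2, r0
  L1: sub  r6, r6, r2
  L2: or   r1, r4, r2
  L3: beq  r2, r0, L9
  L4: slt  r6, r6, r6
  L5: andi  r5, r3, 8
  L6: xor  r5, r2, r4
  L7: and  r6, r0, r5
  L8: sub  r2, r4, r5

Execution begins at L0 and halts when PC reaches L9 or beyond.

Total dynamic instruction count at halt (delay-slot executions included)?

  step pc=0: xor  r3, r2, r0  regs=(0,3,0,0,6,4,11)
  step pc=1: sub  r6, r6, r2  regs=(0,3,0,0,6,4,11)
  step pc=2: or   r1, r4, r2  regs=(0,6,0,0,6,4,11)
  step pc=3: beq  r2, r0, L9  cond=T  regs=(0,6,0,0,6,4,11)
  step pc=4: slt  r6, r6, r6  regs=(0,6,0,0,6,4,0)

5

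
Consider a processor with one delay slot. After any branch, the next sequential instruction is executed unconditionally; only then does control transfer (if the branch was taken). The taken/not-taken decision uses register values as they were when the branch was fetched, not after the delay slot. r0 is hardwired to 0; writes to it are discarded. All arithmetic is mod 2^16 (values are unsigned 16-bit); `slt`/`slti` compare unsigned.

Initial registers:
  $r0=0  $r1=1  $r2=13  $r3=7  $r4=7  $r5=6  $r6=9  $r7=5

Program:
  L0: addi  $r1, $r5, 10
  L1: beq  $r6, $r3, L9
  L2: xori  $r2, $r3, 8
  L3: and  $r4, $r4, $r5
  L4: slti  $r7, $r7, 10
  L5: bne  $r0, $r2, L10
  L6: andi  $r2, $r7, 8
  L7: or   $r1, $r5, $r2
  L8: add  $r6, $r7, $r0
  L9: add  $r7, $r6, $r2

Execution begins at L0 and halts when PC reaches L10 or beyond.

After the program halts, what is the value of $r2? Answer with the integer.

0

PC=0  addi  $r1, $r5, 10     | $r0=0 $r1=16 $r2=13 $r3=7 $r4=7 $r5=6 $r6=9 $r7=5
PC=1  beq  $r6, $r3, L9      | $r0=0 $r1=16 $r2=13 $r3=7 $r4=7 $r5=6 $r6=9 $r7=5  [not taken]
PC=2  xori  $r2, $r3, 8      | $r0=0 $r1=16 $r2=15 $r3=7 $r4=7 $r5=6 $r6=9 $r7=5
PC=3  and  $r4, $r4, $r5     | $r0=0 $r1=16 $r2=15 $r3=7 $r4=6 $r5=6 $r6=9 $r7=5
PC=4  slti  $r7, $r7, 10     | $r0=0 $r1=16 $r2=15 $r3=7 $r4=6 $r5=6 $r6=9 $r7=1
PC=5  bne  $r0, $r2, L10     | $r0=0 $r1=16 $r2=15 $r3=7 $r4=6 $r5=6 $r6=9 $r7=1  [TAKEN]
PC=6  andi  $r2, $r7, 8      | $r0=0 $r1=16 $r2=0 $r3=7 $r4=6 $r5=6 $r6=9 $r7=1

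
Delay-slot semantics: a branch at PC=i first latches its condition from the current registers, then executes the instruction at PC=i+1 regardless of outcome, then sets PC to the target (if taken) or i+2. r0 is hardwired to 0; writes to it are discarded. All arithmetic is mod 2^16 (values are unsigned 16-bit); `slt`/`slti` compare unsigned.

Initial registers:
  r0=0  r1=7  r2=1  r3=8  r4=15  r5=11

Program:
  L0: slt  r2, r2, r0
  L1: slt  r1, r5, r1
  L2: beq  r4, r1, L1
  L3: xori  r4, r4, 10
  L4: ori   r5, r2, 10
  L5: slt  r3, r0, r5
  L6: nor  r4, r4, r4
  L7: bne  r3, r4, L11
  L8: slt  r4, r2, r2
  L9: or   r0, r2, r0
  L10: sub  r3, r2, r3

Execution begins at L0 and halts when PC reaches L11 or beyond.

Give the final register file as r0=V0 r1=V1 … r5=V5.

r0=0 r1=0 r2=0 r3=1 r4=0 r5=10

[0] slt  r2, r2, r0  →  {r0:0, r1:7, r2:0, r3:8, r4:15, r5:11}
[1] slt  r1, r5, r1  →  {r0:0, r1:0, r2:0, r3:8, r4:15, r5:11}
[2] beq  r4, r1, L1  →  {r0:0, r1:0, r2:0, r3:8, r4:15, r5:11}  ⟨branch fallthrough⟩
[3] xori  r4, r4, 10  →  {r0:0, r1:0, r2:0, r3:8, r4:5, r5:11}
[4] ori   r5, r2, 10  →  {r0:0, r1:0, r2:0, r3:8, r4:5, r5:10}
[5] slt  r3, r0, r5  →  {r0:0, r1:0, r2:0, r3:1, r4:5, r5:10}
[6] nor  r4, r4, r4  →  {r0:0, r1:0, r2:0, r3:1, r4:65530, r5:10}
[7] bne  r3, r4, L11  →  {r0:0, r1:0, r2:0, r3:1, r4:65530, r5:10}  ⟨branch taken⟩
[8] slt  r4, r2, r2  →  {r0:0, r1:0, r2:0, r3:1, r4:0, r5:10}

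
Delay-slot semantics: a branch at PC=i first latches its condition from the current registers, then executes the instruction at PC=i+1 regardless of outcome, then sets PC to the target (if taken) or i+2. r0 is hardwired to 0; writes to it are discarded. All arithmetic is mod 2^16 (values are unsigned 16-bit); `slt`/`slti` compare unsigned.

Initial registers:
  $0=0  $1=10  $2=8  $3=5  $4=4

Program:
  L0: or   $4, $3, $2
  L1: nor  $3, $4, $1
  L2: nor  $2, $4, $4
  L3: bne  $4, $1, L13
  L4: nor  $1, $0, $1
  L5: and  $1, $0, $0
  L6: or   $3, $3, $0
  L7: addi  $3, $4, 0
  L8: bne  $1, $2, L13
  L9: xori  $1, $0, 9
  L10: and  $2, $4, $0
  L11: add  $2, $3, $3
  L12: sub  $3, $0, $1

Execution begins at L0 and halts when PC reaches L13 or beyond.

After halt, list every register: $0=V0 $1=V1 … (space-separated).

$0=0 $1=65525 $2=65522 $3=65520 $4=13

#0 or   $4, $3, $2 ; 0/10/8/5/13
#1 nor  $3, $4, $1 ; 0/10/8/65520/13
#2 nor  $2, $4, $4 ; 0/10/65522/65520/13
#3 bne  $4, $1, L13 ; 0/10/65522/65520/13 ; →target
#4 nor  $1, $0, $1 ; 0/65525/65522/65520/13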